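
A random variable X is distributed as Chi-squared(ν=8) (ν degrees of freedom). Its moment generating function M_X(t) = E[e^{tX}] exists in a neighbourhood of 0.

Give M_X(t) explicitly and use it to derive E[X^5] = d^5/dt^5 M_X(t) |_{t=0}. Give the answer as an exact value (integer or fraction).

M_X(t) = (1 - 2*t)^(-4)
M^(5)(t) = -215040/(512*t^9 - 2304*t^8 + 4608*t^7 - 5376*t^6 + 4032*t^5 - 2016*t^4 + 672*t^3 - 144*t^2 + 18*t - 1)

E[X^5] = M^(5)(0) = 215040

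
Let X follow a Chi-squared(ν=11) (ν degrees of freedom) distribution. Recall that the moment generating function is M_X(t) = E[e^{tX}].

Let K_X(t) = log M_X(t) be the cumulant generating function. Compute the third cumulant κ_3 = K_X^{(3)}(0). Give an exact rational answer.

M_X(t) = (1 - 2*t)^(-11/2)
K_X(t) = log M_X(t) = -11*log(1 - 2*t)/2
dK/dt = -11/(2*t - 1)
d^2K/dt^2 = 22/(4*t^2 - 4*t + 1)
d^3K/dt^3 = -88/(8*t^3 - 12*t^2 + 6*t - 1)

κ_3 = d^3K/dt^3 |_{t=0} = 88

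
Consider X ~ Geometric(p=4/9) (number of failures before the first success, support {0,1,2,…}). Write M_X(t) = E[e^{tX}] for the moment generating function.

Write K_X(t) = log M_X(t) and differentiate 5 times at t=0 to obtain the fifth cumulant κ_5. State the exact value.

κ_5 = K^(5)(0) = 43785/128

M_X(t) = 4/(9*(1 - 5*e^(t)/9))
K_X(t) = log M_X(t) = -log(1 - 5*e^(t)/9) - 2*log(3) + 2*log(2)
K^(5)(t) = (-5625*e^(4*t) - 111375*e^(3*t) - 200475*e^(2*t) - 32805*e^(t))/(3125*e^(5*t) - 28125*e^(4*t) + 101250*e^(3*t) - 182250*e^(2*t) + 164025*e^(t) - 59049)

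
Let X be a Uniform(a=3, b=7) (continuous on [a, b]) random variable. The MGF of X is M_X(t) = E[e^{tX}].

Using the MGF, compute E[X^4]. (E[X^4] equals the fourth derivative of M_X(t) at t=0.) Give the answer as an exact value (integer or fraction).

E[X^4] = d^4M/dt^4 |_{t=0} = 4141/5

M_X(t) = (e^(7*t) - e^(3*t))/(4*t)
dM/dt = (7*t*e^(7*t) - 3*t*e^(3*t) - e^(7*t) + e^(3*t))/(4*t^2)
d^2M/dt^2 = (49*t^2*e^(7*t) - 9*t^2*e^(3*t) - 14*t*e^(7*t) + 6*t*e^(3*t) + 2*e^(7*t) - 2*e^(3*t))/(4*t^3)
d^3M/dt^3 = (343*t^3*e^(7*t) - 27*t^3*e^(3*t) - 147*t^2*e^(7*t) + 27*t^2*e^(3*t) + 42*t*e^(7*t) - 18*t*e^(3*t) - 6*e^(7*t) + 6*e^(3*t))/(4*t^4)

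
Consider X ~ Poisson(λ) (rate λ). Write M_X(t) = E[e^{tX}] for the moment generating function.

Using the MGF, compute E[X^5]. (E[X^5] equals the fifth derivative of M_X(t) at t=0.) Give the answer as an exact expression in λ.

E[X^5] = M′′′′′(0) = λ*(λ^4 + 10*λ^3 + 25*λ^2 + 15*λ + 1)

M_X(t) = e^(λ*(e^(t) - 1))
M′(t) = λ*e^(-λ)*e^(t)*e^(λ*e^(t))
M′′(t) = (λ^2*e^(2*t)*e^(λ*e^(t)) + λ*e^(t)*e^(λ*e^(t)))*e^(-λ)
M′′′(t) = (λ^3*e^(3*t)*e^(λ*e^(t)) + 3*λ^2*e^(2*t)*e^(λ*e^(t)) + λ*e^(t)*e^(λ*e^(t)))*e^(-λ)
M′′′′(t) = (λ^4*e^(4*t)*e^(λ*e^(t)) + 6*λ^3*e^(3*t)*e^(λ*e^(t)) + 7*λ^2*e^(2*t)*e^(λ*e^(t)) + λ*e^(t)*e^(λ*e^(t)))*e^(-λ)
M′′′′′(t) = (λ^5*e^(5*t)*e^(λ*e^(t)) + 10*λ^4*e^(4*t)*e^(λ*e^(t)) + 25*λ^3*e^(3*t)*e^(λ*e^(t)) + 15*λ^2*e^(2*t)*e^(λ*e^(t)) + λ*e^(t)*e^(λ*e^(t)))*e^(-λ)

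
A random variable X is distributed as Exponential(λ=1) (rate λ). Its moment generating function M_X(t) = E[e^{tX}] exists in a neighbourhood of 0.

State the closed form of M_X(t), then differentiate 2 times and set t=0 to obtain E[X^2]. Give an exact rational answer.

E[X^2] = M^(2)(0) = 2

M_X(t) = 1/(1 - t)
M^(2)(t) = -2/(t^3 - 3*t^2 + 3*t - 1)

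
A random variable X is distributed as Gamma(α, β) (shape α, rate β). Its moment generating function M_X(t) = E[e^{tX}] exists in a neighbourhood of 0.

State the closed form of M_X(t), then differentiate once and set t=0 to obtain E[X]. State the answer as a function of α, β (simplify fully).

M_X(t) = (β/(β - t))^α
M′(t) = -α*β^α*(1/(β - t))^α/(-β + t)

E[X] = M′(0) = α/β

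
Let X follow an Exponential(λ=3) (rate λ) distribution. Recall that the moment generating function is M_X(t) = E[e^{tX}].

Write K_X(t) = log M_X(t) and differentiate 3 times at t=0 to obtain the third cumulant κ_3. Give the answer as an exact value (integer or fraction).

M_X(t) = 3/(3 - t)
K_X(t) = log M_X(t) = -log(3 - t) + log(3)
D^3[K](t) = -2/(t^3 - 9*t^2 + 27*t - 27)

κ_3 = D^3[K](0) = 2/27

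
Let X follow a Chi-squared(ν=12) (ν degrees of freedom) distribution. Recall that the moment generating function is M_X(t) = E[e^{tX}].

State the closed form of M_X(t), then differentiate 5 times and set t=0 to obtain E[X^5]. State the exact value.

E[X^5] = d^5M/dt^5 |_{t=0} = 967680

M_X(t) = (1 - 2*t)^(-6)
dM/dt = -12/(128*t^7 - 448*t^6 + 672*t^5 - 560*t^4 + 280*t^3 - 84*t^2 + 14*t - 1)
d^2M/dt^2 = 168/(256*t^8 - 1024*t^7 + 1792*t^6 - 1792*t^5 + 1120*t^4 - 448*t^3 + 112*t^2 - 16*t + 1)
d^3M/dt^3 = -2688/(512*t^9 - 2304*t^8 + 4608*t^7 - 5376*t^6 + 4032*t^5 - 2016*t^4 + 672*t^3 - 144*t^2 + 18*t - 1)
d^4M/dt^4 = 48384/(1024*t^10 - 5120*t^9 + 11520*t^8 - 15360*t^7 + 13440*t^6 - 8064*t^5 + 3360*t^4 - 960*t^3 + 180*t^2 - 20*t + 1)
d^5M/dt^5 = -967680/(2048*t^11 - 11264*t^10 + 28160*t^9 - 42240*t^8 + 42240*t^7 - 29568*t^6 + 14784*t^5 - 5280*t^4 + 1320*t^3 - 220*t^2 + 22*t - 1)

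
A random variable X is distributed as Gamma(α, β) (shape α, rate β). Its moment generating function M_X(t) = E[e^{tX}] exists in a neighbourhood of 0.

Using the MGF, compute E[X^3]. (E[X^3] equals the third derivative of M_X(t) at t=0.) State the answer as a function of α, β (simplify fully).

M_X(t) = (β/(β - t))^α
dM/dt = -α*β^α*(1/(β - t))^α/(-β + t)
d^2M/dt^2 = (α^2*β^α*(1/(β - t))^α + α*β^α*(1/(β - t))^α)/(β^2 - 2*β*t + t^2)
d^3M/dt^3 = (-α^3*β^α*(1/(β - t))^α - 3*α^2*β^α*(1/(β - t))^α - 2*α*β^α*(1/(β - t))^α)/(-β^3 + 3*β^2*t - 3*β*t^2 + t^3)

E[X^3] = d^3M/dt^3 |_{t=0} = α*(α^2 + 3*α + 2)/β^3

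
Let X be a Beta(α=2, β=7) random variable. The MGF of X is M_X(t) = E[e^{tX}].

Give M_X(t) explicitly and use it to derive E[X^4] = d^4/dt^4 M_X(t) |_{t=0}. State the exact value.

E[X^4] = M^(4)(0) = 1/99

M_X(t) = ₁F₁(2; 9; t)
M^(4)(t) = ₁F₁(6; 13; t)/99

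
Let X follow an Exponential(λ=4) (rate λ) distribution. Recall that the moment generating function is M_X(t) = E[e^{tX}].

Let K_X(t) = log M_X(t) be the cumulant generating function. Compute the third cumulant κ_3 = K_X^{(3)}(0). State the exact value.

κ_3 = K^(3)(0) = 1/32

M_X(t) = 4/(4 - t)
K_X(t) = log M_X(t) = -log(4 - t) + 2*log(2)
K^(3)(t) = -2/(t^3 - 12*t^2 + 48*t - 64)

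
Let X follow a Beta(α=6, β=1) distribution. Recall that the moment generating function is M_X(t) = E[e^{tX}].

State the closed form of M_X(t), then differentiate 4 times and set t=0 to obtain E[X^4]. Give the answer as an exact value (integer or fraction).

E[X^4] = M^(4)(0) = 3/5

M_X(t) = ₁F₁(6; 7; t)
M^(4)(t) = 3*₁F₁(10; 11; t)/5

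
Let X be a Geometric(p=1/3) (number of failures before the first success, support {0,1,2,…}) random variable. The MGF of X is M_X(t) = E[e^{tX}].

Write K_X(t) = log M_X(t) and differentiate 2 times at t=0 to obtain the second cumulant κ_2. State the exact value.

M_X(t) = 1/(3*(1 - 2*e^(t)/3))
K_X(t) = log M_X(t) = -log(1 - 2*e^(t)/3) - log(3)
D^2[K](t) = 6*e^(t)/(4*e^(2*t) - 12*e^(t) + 9)

κ_2 = D^2[K](0) = 6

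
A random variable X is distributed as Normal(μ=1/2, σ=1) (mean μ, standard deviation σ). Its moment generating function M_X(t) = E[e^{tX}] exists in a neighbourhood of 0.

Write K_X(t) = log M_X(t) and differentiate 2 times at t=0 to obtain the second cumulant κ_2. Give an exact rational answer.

M_X(t) = e^(t^2/2 + t/2)
K_X(t) = log M_X(t) = t^2/2 + t/2
K^(2)(t) = 1

κ_2 = K^(2)(0) = 1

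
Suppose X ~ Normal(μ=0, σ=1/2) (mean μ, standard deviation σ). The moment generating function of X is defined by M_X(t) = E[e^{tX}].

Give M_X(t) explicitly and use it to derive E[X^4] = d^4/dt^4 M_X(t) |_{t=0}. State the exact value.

M_X(t) = e^(t^2/8)
D^4[M](t) = t^4*e^(t^2/8)/256 + 3*t^2*e^(t^2/8)/32 + 3*e^(t^2/8)/16

E[X^4] = D^4[M](0) = 3/16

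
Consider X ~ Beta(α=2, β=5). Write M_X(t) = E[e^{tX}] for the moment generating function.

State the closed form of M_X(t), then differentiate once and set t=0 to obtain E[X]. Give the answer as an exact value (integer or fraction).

M_X(t) = ₁F₁(2; 7; t)
D[M](t) = 2*₁F₁(3; 8; t)/7

E[X] = D[M](0) = 2/7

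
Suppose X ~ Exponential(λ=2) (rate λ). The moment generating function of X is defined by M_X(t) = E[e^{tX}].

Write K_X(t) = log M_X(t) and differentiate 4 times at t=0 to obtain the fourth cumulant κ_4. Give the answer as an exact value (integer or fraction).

κ_4 = d^4K/dt^4 |_{t=0} = 3/8

M_X(t) = 2/(2 - t)
K_X(t) = log M_X(t) = -log(2 - t) + log(2)
dK/dt = -1/(t - 2)
d^2K/dt^2 = 1/(t^2 - 4*t + 4)
d^3K/dt^3 = -2/(t^3 - 6*t^2 + 12*t - 8)
d^4K/dt^4 = 6/(t^4 - 8*t^3 + 24*t^2 - 32*t + 16)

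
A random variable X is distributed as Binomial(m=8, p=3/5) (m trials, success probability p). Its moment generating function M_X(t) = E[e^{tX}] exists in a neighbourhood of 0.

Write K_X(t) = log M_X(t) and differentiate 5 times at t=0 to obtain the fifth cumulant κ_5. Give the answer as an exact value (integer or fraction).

M_X(t) = (3*e^(t)/5 + 2/5)^8
K_X(t) = log M_X(t) = 8*log(3*e^(t)/5 + 2/5)
D^5[K](t) = (-1296*e^(4*t) + 9504*e^(3*t) - 6336*e^(2*t) + 384*e^(t))/(243*e^(5*t) + 810*e^(4*t) + 1080*e^(3*t) + 720*e^(2*t) + 240*e^(t) + 32)

κ_5 = D^5[K](0) = 2256/3125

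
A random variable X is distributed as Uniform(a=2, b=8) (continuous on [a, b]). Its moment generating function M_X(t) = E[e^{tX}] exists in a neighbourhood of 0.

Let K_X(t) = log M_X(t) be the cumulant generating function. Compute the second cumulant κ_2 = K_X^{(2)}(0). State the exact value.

κ_2 = K^(2)(0) = 3

M_X(t) = (e^(8*t) - e^(2*t))/(6*t)
K_X(t) = log M_X(t) = -log(t) + log(e^(8*t) - e^(2*t)) - log(6)
K^(2)(t) = (-36*t^2*e^(6*t) + e^(12*t) - 2*e^(6*t) + 1)/(t^2*e^(12*t) - 2*t^2*e^(6*t) + t^2)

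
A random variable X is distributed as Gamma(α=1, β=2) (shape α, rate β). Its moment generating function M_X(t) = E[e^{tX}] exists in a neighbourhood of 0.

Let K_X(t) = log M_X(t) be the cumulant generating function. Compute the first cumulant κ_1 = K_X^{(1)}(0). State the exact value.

M_X(t) = 2/(2 - t)
K_X(t) = log M_X(t) = -log(2 - t) + log(2)
K′(t) = -1/(t - 2)

κ_1 = K′(0) = 1/2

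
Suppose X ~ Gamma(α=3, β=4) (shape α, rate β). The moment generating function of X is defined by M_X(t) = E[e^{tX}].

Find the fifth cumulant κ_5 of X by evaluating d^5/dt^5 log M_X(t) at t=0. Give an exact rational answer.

M_X(t) = 64/(4 - t)^3
K_X(t) = log M_X(t) = -3*log(4 - t) + 6*log(2)
K′(t) = -3/(t - 4)
K′′(t) = 3/(t^2 - 8*t + 16)
K′′′(t) = -6/(t^3 - 12*t^2 + 48*t - 64)
K′′′′(t) = 18/(t^4 - 16*t^3 + 96*t^2 - 256*t + 256)
K′′′′′(t) = -72/(t^5 - 20*t^4 + 160*t^3 - 640*t^2 + 1280*t - 1024)

κ_5 = K′′′′′(0) = 9/128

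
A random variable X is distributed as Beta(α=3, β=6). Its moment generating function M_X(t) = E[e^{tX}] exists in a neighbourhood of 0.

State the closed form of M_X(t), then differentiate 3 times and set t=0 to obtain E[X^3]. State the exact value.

M_X(t) = ₁F₁(3; 9; t)
dM/dt = ₁F₁(4; 10; t)/3
d^2M/dt^2 = 2*₁F₁(5; 11; t)/15
d^3M/dt^3 = 2*₁F₁(6; 12; t)/33

E[X^3] = d^3M/dt^3 |_{t=0} = 2/33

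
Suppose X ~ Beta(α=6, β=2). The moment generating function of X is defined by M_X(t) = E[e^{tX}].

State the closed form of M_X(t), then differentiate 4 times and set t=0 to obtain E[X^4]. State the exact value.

M_X(t) = ₁F₁(6; 8; t)
M′(t) = 3*₁F₁(7; 9; t)/4
M′′(t) = 7*₁F₁(8; 10; t)/12
M′′′(t) = 7*₁F₁(9; 11; t)/15
M′′′′(t) = 21*₁F₁(10; 12; t)/55

E[X^4] = M′′′′(0) = 21/55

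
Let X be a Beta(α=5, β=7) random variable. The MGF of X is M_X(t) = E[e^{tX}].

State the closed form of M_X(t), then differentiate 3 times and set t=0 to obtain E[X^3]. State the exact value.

E[X^3] = D^3[M](0) = 5/52

M_X(t) = ₁F₁(5; 12; t)
D^3[M](t) = 5*₁F₁(8; 15; t)/52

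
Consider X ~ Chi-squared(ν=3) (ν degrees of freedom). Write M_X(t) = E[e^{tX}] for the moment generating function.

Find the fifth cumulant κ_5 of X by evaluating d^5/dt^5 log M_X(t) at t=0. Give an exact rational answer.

κ_5 = d^5K/dt^5 |_{t=0} = 1152

M_X(t) = (1 - 2*t)^(-3/2)
K_X(t) = log M_X(t) = -3*log(1 - 2*t)/2
dK/dt = -3/(2*t - 1)
d^2K/dt^2 = 6/(4*t^2 - 4*t + 1)
d^3K/dt^3 = -24/(8*t^3 - 12*t^2 + 6*t - 1)
d^4K/dt^4 = 144/(16*t^4 - 32*t^3 + 24*t^2 - 8*t + 1)
d^5K/dt^5 = -1152/(32*t^5 - 80*t^4 + 80*t^3 - 40*t^2 + 10*t - 1)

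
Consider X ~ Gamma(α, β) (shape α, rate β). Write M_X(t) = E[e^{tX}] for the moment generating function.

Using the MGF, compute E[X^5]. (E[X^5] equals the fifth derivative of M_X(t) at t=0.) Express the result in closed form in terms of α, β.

M_X(t) = (β/(β - t))^α
M′(t) = -α*β^α*(1/(β - t))^α/(-β + t)
M′′(t) = (α^2*β^α*(1/(β - t))^α + α*β^α*(1/(β - t))^α)/(β^2 - 2*β*t + t^2)
M′′′(t) = (-α^3*β^α*(1/(β - t))^α - 3*α^2*β^α*(1/(β - t))^α - 2*α*β^α*(1/(β - t))^α)/(-β^3 + 3*β^2*t - 3*β*t^2 + t^3)
M′′′′(t) = (α^4*β^α*(1/(β - t))^α + 6*α^3*β^α*(1/(β - t))^α + 11*α^2*β^α*(1/(β - t))^α + 6*α*β^α*(1/(β - t))^α)/(β^4 - 4*β^3*t + 6*β^2*t^2 - 4*β*t^3 + t^4)

E[X^5] = M′′′′′(0) = α*(α^4 + 10*α^3 + 35*α^2 + 50*α + 24)/β^5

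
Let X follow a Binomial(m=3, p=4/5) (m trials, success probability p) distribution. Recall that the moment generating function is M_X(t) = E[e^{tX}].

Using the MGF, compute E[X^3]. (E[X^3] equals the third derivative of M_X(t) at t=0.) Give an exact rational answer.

E[X^3] = M′′′(0) = 2124/125

M_X(t) = (4*e^(t)/5 + 1/5)^3
M′(t) = 192*e^(3*t)/125 + 96*e^(2*t)/125 + 12*e^(t)/125
M′′(t) = 576*e^(3*t)/125 + 192*e^(2*t)/125 + 12*e^(t)/125
M′′′(t) = 1728*e^(3*t)/125 + 384*e^(2*t)/125 + 12*e^(t)/125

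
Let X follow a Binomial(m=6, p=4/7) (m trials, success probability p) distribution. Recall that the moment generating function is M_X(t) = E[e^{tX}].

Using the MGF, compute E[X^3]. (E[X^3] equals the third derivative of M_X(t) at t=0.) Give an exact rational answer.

E[X^3] = M′′′(0) = 18936/343

M_X(t) = (4*e^(t)/7 + 3/7)^6
M′(t) = 24576*e^(6*t)/117649 + 92160*e^(5*t)/117649 + 138240*e^(4*t)/117649 + 103680*e^(3*t)/117649 + 38880*e^(2*t)/117649 + 5832*e^(t)/117649
M′′(t) = 147456*e^(6*t)/117649 + 460800*e^(5*t)/117649 + 552960*e^(4*t)/117649 + 311040*e^(3*t)/117649 + 77760*e^(2*t)/117649 + 5832*e^(t)/117649
M′′′(t) = 884736*e^(6*t)/117649 + 2304000*e^(5*t)/117649 + 2211840*e^(4*t)/117649 + 933120*e^(3*t)/117649 + 155520*e^(2*t)/117649 + 5832*e^(t)/117649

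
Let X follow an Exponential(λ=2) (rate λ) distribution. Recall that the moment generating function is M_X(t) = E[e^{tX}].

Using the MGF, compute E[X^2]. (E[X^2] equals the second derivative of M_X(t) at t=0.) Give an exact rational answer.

E[X^2] = d^2M/dt^2 |_{t=0} = 1/2

M_X(t) = 2/(2 - t)
dM/dt = 2/(t^2 - 4*t + 4)
d^2M/dt^2 = -4/(t^3 - 6*t^2 + 12*t - 8)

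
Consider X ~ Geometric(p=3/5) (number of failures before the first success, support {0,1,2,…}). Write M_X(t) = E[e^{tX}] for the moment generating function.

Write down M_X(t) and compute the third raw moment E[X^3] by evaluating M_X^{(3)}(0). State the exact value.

E[X^3] = D^3[M](0) = 46/9

M_X(t) = 3/(5*(1 - 2*e^(t)/5))
D^3[M](t) = (24*e^(3*t) + 240*e^(2*t) + 150*e^(t))/(16*e^(4*t) - 160*e^(3*t) + 600*e^(2*t) - 1000*e^(t) + 625)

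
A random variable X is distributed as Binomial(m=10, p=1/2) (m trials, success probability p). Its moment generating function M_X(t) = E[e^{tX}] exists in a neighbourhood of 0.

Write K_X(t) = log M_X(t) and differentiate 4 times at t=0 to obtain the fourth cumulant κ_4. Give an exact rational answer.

κ_4 = K^(4)(0) = -5/4

M_X(t) = (e^(t)/2 + 1/2)^10
K_X(t) = log M_X(t) = 10*log(e^(t)/2 + 1/2)
K^(4)(t) = (10*e^(3*t) - 40*e^(2*t) + 10*e^(t))/(e^(4*t) + 4*e^(3*t) + 6*e^(2*t) + 4*e^(t) + 1)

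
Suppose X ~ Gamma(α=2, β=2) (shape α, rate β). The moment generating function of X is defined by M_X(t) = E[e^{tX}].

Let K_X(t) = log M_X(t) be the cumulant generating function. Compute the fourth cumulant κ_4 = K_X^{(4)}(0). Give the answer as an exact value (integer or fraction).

κ_4 = D^4[K](0) = 3/4

M_X(t) = 4/(2 - t)^2
K_X(t) = log M_X(t) = -2*log(2 - t) + 2*log(2)
D^4[K](t) = 12/(t^4 - 8*t^3 + 24*t^2 - 32*t + 16)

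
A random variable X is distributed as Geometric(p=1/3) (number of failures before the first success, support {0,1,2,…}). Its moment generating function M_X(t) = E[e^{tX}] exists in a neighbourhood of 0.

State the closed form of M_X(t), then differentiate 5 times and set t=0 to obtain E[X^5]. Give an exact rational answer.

M_X(t) = 1/(3*(1 - 2*e^(t)/3))
M′(t) = 2*e^(t)/(4*e^(2*t) - 12*e^(t) + 9)
M′′(t) = (-4*e^(2*t) - 6*e^(t))/(8*e^(3*t) - 36*e^(2*t) + 54*e^(t) - 27)
M′′′(t) = (8*e^(3*t) + 48*e^(2*t) + 18*e^(t))/(16*e^(4*t) - 96*e^(3*t) + 216*e^(2*t) - 216*e^(t) + 81)
M′′′′(t) = (-16*e^(4*t) - 264*e^(3*t) - 396*e^(2*t) - 54*e^(t))/(32*e^(5*t) - 240*e^(4*t) + 720*e^(3*t) - 1080*e^(2*t) + 810*e^(t) - 243)
M′′′′′(t) = (32*e^(5*t) + 1248*e^(4*t) + 4752*e^(3*t) + 2808*e^(2*t) + 162*e^(t))/(64*e^(6*t) - 576*e^(5*t) + 2160*e^(4*t) - 4320*e^(3*t) + 4860*e^(2*t) - 2916*e^(t) + 729)

E[X^5] = M′′′′′(0) = 9002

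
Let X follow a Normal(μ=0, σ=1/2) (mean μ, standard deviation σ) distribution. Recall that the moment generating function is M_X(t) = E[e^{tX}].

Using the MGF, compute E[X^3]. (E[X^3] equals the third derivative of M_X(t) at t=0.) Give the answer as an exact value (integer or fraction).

E[X^3] = M′′′(0) = 0

M_X(t) = e^(t^2/8)
M′(t) = t*e^(t^2/8)/4
M′′(t) = t^2*e^(t^2/8)/16 + e^(t^2/8)/4
M′′′(t) = t^3*e^(t^2/8)/64 + 3*t*e^(t^2/8)/16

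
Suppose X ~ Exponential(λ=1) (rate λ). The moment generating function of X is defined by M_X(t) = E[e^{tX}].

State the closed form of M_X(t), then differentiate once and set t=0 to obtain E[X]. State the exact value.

E[X] = M′(0) = 1

M_X(t) = 1/(1 - t)
M′(t) = 1/(t^2 - 2*t + 1)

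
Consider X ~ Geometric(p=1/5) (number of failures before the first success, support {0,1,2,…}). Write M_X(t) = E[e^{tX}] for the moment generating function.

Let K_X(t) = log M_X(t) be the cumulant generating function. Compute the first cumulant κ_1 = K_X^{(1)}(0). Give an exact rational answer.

κ_1 = K′(0) = 4

M_X(t) = 1/(5*(1 - 4*e^(t)/5))
K_X(t) = log M_X(t) = -log(1 - 4*e^(t)/5) - log(5)
K′(t) = -4*e^(t)/(4*e^(t) - 5)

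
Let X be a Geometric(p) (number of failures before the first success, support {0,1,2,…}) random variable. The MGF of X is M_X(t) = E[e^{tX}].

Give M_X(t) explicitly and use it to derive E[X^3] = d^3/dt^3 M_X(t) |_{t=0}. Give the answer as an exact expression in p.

M_X(t) = p/(-(1 - p)*e^(t) + 1)

E[X^3] = M^(3)(0) = -1 + 7/p - 12/p^2 + 6/p^3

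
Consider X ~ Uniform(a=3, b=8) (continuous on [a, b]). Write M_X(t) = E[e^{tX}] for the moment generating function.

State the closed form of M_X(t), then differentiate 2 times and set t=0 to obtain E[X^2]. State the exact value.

E[X^2] = M^(2)(0) = 97/3

M_X(t) = (e^(8*t) - e^(3*t))/(5*t)
M^(2)(t) = (64*t^2*e^(8*t) - 9*t^2*e^(3*t) - 16*t*e^(8*t) + 6*t*e^(3*t) + 2*e^(8*t) - 2*e^(3*t))/(5*t^3)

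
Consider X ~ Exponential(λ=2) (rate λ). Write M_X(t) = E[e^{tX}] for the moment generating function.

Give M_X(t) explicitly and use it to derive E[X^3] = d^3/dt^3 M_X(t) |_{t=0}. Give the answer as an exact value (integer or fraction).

E[X^3] = d^3M/dt^3 |_{t=0} = 3/4

M_X(t) = 2/(2 - t)
dM/dt = 2/(t^2 - 4*t + 4)
d^2M/dt^2 = -4/(t^3 - 6*t^2 + 12*t - 8)
d^3M/dt^3 = 12/(t^4 - 8*t^3 + 24*t^2 - 32*t + 16)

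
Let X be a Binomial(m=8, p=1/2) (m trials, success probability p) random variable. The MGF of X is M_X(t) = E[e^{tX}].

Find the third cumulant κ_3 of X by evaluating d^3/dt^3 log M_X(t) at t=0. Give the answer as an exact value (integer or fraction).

M_X(t) = (e^(t)/2 + 1/2)^8
K_X(t) = log M_X(t) = 8*log(e^(t)/2 + 1/2)
D^3[K](t) = (-8*e^(2*t) + 8*e^(t))/(e^(3*t) + 3*e^(2*t) + 3*e^(t) + 1)

κ_3 = D^3[K](0) = 0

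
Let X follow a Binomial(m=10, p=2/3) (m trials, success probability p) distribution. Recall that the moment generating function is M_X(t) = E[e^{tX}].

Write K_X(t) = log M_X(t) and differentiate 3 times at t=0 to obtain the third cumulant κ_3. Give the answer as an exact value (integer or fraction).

κ_3 = K′′′(0) = -20/27

M_X(t) = (2*e^(t)/3 + 1/3)^10
K_X(t) = log M_X(t) = 10*log(2*e^(t)/3 + 1/3)
K′(t) = 20*e^(t)/(2*e^(t) + 1)
K′′(t) = 20*e^(t)/(4*e^(2*t) + 4*e^(t) + 1)
K′′′(t) = (-40*e^(2*t) + 20*e^(t))/(8*e^(3*t) + 12*e^(2*t) + 6*e^(t) + 1)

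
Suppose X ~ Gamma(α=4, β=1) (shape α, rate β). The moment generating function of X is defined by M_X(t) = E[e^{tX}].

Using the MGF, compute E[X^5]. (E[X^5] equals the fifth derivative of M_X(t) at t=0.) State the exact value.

E[X^5] = M′′′′′(0) = 6720

M_X(t) = (1 - t)^(-4)
M′(t) = -4/(t^5 - 5*t^4 + 10*t^3 - 10*t^2 + 5*t - 1)
M′′(t) = 20/(t^6 - 6*t^5 + 15*t^4 - 20*t^3 + 15*t^2 - 6*t + 1)
M′′′(t) = -120/(t^7 - 7*t^6 + 21*t^5 - 35*t^4 + 35*t^3 - 21*t^2 + 7*t - 1)
M′′′′(t) = 840/(t^8 - 8*t^7 + 28*t^6 - 56*t^5 + 70*t^4 - 56*t^3 + 28*t^2 - 8*t + 1)
M′′′′′(t) = -6720/(t^9 - 9*t^8 + 36*t^7 - 84*t^6 + 126*t^5 - 126*t^4 + 84*t^3 - 36*t^2 + 9*t - 1)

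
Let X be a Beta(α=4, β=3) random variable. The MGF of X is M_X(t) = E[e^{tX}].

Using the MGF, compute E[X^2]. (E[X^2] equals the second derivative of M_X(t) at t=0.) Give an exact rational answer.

M_X(t) = ₁F₁(4; 7; t)
dM/dt = 4*₁F₁(5; 8; t)/7
d^2M/dt^2 = 5*₁F₁(6; 9; t)/14

E[X^2] = d^2M/dt^2 |_{t=0} = 5/14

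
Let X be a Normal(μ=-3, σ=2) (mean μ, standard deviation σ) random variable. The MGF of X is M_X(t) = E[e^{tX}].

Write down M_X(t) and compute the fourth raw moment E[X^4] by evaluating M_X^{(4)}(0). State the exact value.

M_X(t) = e^(2*t^2 - 3*t)
D^4[M](t) = (256*t^4*e^(2*t^2) - 768*t^3*e^(2*t^2) + 1248*t^2*e^(2*t^2) - 1008*t*e^(2*t^2) + 345*e^(2*t^2))*e^(-3*t)

E[X^4] = D^4[M](0) = 345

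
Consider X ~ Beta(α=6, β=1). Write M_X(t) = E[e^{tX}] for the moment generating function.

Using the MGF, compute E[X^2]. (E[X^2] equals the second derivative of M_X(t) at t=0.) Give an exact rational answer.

E[X^2] = M^(2)(0) = 3/4

M_X(t) = ₁F₁(6; 7; t)
M^(2)(t) = 3*₁F₁(8; 9; t)/4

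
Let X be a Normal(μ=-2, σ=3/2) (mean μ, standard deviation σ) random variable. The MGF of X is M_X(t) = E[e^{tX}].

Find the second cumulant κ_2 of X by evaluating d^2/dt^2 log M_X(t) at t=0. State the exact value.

M_X(t) = e^(9*t^2/8 - 2*t)
K_X(t) = log M_X(t) = 9*t^2/8 - 2*t
K^(2)(t) = 9/4

κ_2 = K^(2)(0) = 9/4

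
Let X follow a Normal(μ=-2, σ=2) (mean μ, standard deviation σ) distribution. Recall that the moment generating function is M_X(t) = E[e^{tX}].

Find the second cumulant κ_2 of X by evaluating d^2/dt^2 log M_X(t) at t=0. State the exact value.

M_X(t) = e^(2*t^2 - 2*t)
K_X(t) = log M_X(t) = 2*t^2 - 2*t
K′(t) = 4*t - 2
K′′(t) = 4

κ_2 = K′′(0) = 4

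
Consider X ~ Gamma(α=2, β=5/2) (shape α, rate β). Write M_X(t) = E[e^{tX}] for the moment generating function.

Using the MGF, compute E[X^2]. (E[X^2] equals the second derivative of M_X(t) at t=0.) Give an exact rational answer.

M_X(t) = 25/(4*(5/2 - t)^2)
M^(2)(t) = 600/(16*t^4 - 160*t^3 + 600*t^2 - 1000*t + 625)

E[X^2] = M^(2)(0) = 24/25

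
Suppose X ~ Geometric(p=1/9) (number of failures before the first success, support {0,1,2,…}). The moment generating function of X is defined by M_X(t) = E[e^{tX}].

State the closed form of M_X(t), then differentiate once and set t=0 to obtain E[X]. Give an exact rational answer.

M_X(t) = 1/(9*(1 - 8*e^(t)/9))
dM/dt = 8*e^(t)/(64*e^(2*t) - 144*e^(t) + 81)

E[X] = dM/dt |_{t=0} = 8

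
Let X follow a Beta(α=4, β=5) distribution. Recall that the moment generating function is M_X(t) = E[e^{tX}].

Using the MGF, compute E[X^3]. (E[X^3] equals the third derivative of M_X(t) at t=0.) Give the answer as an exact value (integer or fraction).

M_X(t) = ₁F₁(4; 9; t)
M^(3)(t) = 4*₁F₁(7; 12; t)/33

E[X^3] = M^(3)(0) = 4/33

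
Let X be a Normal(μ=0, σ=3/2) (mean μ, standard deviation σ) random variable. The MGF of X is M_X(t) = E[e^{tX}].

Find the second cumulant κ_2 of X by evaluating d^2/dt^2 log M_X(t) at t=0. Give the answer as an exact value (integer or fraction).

M_X(t) = e^(9*t^2/8)
K_X(t) = log M_X(t) = 9*t^2/8
dK/dt = 9*t/4
d^2K/dt^2 = 9/4

κ_2 = d^2K/dt^2 |_{t=0} = 9/4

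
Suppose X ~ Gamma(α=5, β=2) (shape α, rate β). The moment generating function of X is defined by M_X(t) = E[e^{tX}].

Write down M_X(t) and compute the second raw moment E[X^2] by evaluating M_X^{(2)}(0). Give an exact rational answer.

M_X(t) = 32/(2 - t)^5
M^(2)(t) = -960/(t^7 - 14*t^6 + 84*t^5 - 280*t^4 + 560*t^3 - 672*t^2 + 448*t - 128)

E[X^2] = M^(2)(0) = 15/2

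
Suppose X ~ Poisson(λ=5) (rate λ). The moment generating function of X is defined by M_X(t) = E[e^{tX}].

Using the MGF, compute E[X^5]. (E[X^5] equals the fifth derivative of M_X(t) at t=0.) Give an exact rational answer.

M_X(t) = e^(5*e^(t) - 5)
M^(5)(t) = (3125*e^(5*t)*e^(5*e^(t)) + 6250*e^(4*t)*e^(5*e^(t)) + 3125*e^(3*t)*e^(5*e^(t)) + 375*e^(2*t)*e^(5*e^(t)) + 5*e^(t)*e^(5*e^(t)))*e^(-5)

E[X^5] = M^(5)(0) = 12880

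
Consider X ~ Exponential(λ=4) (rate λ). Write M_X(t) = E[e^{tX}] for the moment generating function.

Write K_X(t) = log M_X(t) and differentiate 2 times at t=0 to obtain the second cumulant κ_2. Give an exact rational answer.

κ_2 = K′′(0) = 1/16

M_X(t) = 4/(4 - t)
K_X(t) = log M_X(t) = -log(4 - t) + 2*log(2)
K′(t) = -1/(t - 4)
K′′(t) = 1/(t^2 - 8*t + 16)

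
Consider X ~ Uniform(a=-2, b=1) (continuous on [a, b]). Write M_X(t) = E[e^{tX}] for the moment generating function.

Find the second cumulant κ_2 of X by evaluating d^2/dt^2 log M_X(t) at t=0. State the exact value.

M_X(t) = (e^(t) - e^(-2*t))/(3*t)
K_X(t) = log M_X(t) = -log(t) + log(e^(t) - e^(-2*t)) - log(3)
K^(2)(t) = (-9*t^2*e^(3*t) + e^(6*t) - 2*e^(3*t) + 1)/(t^2*e^(6*t) - 2*t^2*e^(3*t) + t^2)

κ_2 = K^(2)(0) = 3/4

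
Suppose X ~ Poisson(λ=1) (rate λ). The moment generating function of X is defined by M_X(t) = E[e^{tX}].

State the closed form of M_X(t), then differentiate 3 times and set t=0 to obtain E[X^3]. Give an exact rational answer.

E[X^3] = d^3M/dt^3 |_{t=0} = 5

M_X(t) = e^(e^(t) - 1)
dM/dt = e^(-1)*e^(t)*e^(e^(t))
d^2M/dt^2 = (e^(2*t)*e^(e^(t)) + e^(t)*e^(e^(t)))*e^(-1)
d^3M/dt^3 = (e^(3*t)*e^(e^(t)) + 3*e^(2*t)*e^(e^(t)) + e^(t)*e^(e^(t)))*e^(-1)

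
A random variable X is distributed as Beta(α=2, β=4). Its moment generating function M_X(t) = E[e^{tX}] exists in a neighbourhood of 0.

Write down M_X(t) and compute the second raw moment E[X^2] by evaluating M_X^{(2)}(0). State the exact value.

E[X^2] = M′′(0) = 1/7

M_X(t) = ₁F₁(2; 6; t)
M′(t) = ₁F₁(3; 7; t)/3
M′′(t) = ₁F₁(4; 8; t)/7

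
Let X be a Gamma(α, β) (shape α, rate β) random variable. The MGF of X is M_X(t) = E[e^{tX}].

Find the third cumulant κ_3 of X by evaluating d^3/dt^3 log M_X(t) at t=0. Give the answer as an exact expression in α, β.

κ_3 = K′′′(0) = 2*α/β^3

M_X(t) = (β/(β - t))^α
K_X(t) = log M_X(t) = α*(log(β) - log(β - t))
K′(t) = -α/(-β + t)
K′′(t) = α/(β^2 - 2*β*t + t^2)
K′′′(t) = -2*α/(-β^3 + 3*β^2*t - 3*β*t^2 + t^3)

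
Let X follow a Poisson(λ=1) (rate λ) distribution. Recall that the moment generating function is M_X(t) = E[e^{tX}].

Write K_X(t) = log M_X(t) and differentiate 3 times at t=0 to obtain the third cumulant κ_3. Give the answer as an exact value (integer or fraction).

M_X(t) = e^(e^(t) - 1)
K_X(t) = log M_X(t) = e^(t) - 1
D^3[K](t) = e^(t)

κ_3 = D^3[K](0) = 1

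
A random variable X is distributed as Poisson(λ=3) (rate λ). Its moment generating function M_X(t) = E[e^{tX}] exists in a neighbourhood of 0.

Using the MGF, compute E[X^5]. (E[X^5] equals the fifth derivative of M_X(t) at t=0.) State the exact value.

E[X^5] = M^(5)(0) = 1866

M_X(t) = e^(3*e^(t) - 3)
M^(5)(t) = (243*e^(5*t)*e^(3*e^(t)) + 810*e^(4*t)*e^(3*e^(t)) + 675*e^(3*t)*e^(3*e^(t)) + 135*e^(2*t)*e^(3*e^(t)) + 3*e^(t)*e^(3*e^(t)))*e^(-3)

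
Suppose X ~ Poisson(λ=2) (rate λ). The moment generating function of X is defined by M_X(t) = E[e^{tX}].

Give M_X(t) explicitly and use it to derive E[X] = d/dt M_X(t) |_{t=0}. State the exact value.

E[X] = dM/dt |_{t=0} = 2

M_X(t) = e^(2*e^(t) - 2)
dM/dt = 2*e^(-2)*e^(t)*e^(2*e^(t))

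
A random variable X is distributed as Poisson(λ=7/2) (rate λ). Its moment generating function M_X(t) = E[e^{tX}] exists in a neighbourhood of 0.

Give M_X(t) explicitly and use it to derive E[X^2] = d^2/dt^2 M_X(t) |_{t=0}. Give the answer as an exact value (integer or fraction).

M_X(t) = e^(7*e^(t)/2 - 7/2)
M^(2)(t) = (49*e^(2*t)*e^(7*e^(t)/2) + 14*e^(t)*e^(7*e^(t)/2))*e^(-7/2)/4

E[X^2] = M^(2)(0) = 63/4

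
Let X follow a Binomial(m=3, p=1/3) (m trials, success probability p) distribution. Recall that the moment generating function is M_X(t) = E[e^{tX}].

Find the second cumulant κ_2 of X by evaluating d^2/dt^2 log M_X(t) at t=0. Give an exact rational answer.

κ_2 = K^(2)(0) = 2/3

M_X(t) = (e^(t)/3 + 2/3)^3
K_X(t) = log M_X(t) = 3*log(e^(t)/3 + 2/3)
K^(2)(t) = 6*e^(t)/(e^(2*t) + 4*e^(t) + 4)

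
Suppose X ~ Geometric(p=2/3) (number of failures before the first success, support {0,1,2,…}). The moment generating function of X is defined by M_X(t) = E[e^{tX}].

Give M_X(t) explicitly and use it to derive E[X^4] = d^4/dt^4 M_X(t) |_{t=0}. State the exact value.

M_X(t) = 2/(3*(1 - e^(t)/3))
M′(t) = 2*e^(t)/(e^(2*t) - 6*e^(t) + 9)
M′′(t) = (-2*e^(2*t) - 6*e^(t))/(e^(3*t) - 9*e^(2*t) + 27*e^(t) - 27)
M′′′(t) = (2*e^(3*t) + 24*e^(2*t) + 18*e^(t))/(e^(4*t) - 12*e^(3*t) + 54*e^(2*t) - 108*e^(t) + 81)
M′′′′(t) = (-2*e^(4*t) - 66*e^(3*t) - 198*e^(2*t) - 54*e^(t))/(e^(5*t) - 15*e^(4*t) + 90*e^(3*t) - 270*e^(2*t) + 405*e^(t) - 243)

E[X^4] = M′′′′(0) = 10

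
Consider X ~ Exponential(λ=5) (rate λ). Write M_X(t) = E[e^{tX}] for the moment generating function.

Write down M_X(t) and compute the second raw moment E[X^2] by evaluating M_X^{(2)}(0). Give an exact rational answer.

E[X^2] = d^2M/dt^2 |_{t=0} = 2/25

M_X(t) = 5/(5 - t)
dM/dt = 5/(t^2 - 10*t + 25)
d^2M/dt^2 = -10/(t^3 - 15*t^2 + 75*t - 125)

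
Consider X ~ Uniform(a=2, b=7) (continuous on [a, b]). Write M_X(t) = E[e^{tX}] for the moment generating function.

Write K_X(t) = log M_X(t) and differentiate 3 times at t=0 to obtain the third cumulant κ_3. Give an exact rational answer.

M_X(t) = (e^(7*t) - e^(2*t))/(5*t)
K_X(t) = log M_X(t) = -log(t) + log(e^(7*t) - e^(2*t)) - log(5)
K′(t) = (7*t*e^(5*t) - 2*t - e^(5*t) + 1)/(t*e^(5*t) - t)
K′′(t) = (-25*t^2*e^(5*t) + e^(10*t) - 2*e^(5*t) + 1)/(t^2*e^(10*t) - 2*t^2*e^(5*t) + t^2)
K′′′(t) = (125*t^3*e^(10*t) + 125*t^3*e^(5*t) - 2*e^(15*t) + 6*e^(10*t) - 6*e^(5*t) + 2)/(t^3*e^(15*t) - 3*t^3*e^(10*t) + 3*t^3*e^(5*t) - t^3)

κ_3 = K′′′(0) = 0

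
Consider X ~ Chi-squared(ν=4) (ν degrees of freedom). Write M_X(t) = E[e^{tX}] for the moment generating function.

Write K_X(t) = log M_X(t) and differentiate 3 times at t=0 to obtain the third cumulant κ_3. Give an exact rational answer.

κ_3 = d^3K/dt^3 |_{t=0} = 32

M_X(t) = (1 - 2*t)^(-2)
K_X(t) = log M_X(t) = -2*log(1 - 2*t)
dK/dt = -4/(2*t - 1)
d^2K/dt^2 = 8/(4*t^2 - 4*t + 1)
d^3K/dt^3 = -32/(8*t^3 - 12*t^2 + 6*t - 1)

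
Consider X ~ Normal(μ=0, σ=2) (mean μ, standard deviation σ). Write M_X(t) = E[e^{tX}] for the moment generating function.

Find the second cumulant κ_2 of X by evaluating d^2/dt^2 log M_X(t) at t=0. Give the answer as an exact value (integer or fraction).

κ_2 = K^(2)(0) = 4

M_X(t) = e^(2*t^2)
K_X(t) = log M_X(t) = 2*t^2
K^(2)(t) = 4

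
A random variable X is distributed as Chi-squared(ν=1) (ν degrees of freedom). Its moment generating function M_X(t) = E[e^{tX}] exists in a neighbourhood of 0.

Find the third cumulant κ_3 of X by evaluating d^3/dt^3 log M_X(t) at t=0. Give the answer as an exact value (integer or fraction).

κ_3 = d^3K/dt^3 |_{t=0} = 8

M_X(t) = 1/√(1 - 2*t)
K_X(t) = log M_X(t) = -log(1 - 2*t)/2
dK/dt = -1/(2*t - 1)
d^2K/dt^2 = 2/(4*t^2 - 4*t + 1)
d^3K/dt^3 = -8/(8*t^3 - 12*t^2 + 6*t - 1)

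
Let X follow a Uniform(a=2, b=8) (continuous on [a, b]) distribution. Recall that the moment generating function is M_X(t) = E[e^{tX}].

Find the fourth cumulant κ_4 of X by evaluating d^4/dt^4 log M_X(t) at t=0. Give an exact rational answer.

κ_4 = D^4[K](0) = -54/5

M_X(t) = (e^(8*t) - e^(2*t))/(6*t)
K_X(t) = log M_X(t) = -log(t) + log(e^(8*t) - e^(2*t)) - log(6)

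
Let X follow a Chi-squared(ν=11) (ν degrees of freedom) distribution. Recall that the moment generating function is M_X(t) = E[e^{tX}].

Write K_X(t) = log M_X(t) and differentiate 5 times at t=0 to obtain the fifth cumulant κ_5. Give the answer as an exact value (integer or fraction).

M_X(t) = (1 - 2*t)^(-11/2)
K_X(t) = log M_X(t) = -11*log(1 - 2*t)/2
K′(t) = -11/(2*t - 1)
K′′(t) = 22/(4*t^2 - 4*t + 1)
K′′′(t) = -88/(8*t^3 - 12*t^2 + 6*t - 1)
K′′′′(t) = 528/(16*t^4 - 32*t^3 + 24*t^2 - 8*t + 1)
K′′′′′(t) = -4224/(32*t^5 - 80*t^4 + 80*t^3 - 40*t^2 + 10*t - 1)

κ_5 = K′′′′′(0) = 4224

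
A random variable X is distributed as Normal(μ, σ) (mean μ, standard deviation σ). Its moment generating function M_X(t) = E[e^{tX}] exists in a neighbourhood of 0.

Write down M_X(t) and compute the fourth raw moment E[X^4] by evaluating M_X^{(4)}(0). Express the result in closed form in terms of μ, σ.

E[X^4] = d^4M/dt^4 |_{t=0} = μ^4 + 6*μ^2*σ^2 + 3*σ^4

M_X(t) = e^(μ*t + σ^2*t^2/2)
dM/dt = μ*e^(μ*t)*e^(σ^2*t^2/2) + σ^2*t*e^(μ*t)*e^(σ^2*t^2/2)
d^2M/dt^2 = μ^2*e^(μ*t)*e^(σ^2*t^2/2) + 2*μ*σ^2*t*e^(μ*t)*e^(σ^2*t^2/2) + σ^4*t^2*e^(μ*t)*e^(σ^2*t^2/2) + σ^2*e^(μ*t)*e^(σ^2*t^2/2)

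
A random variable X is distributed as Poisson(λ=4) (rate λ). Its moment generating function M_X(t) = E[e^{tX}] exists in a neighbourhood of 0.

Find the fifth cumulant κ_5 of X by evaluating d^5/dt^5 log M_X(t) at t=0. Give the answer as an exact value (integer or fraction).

κ_5 = K′′′′′(0) = 4

M_X(t) = e^(4*e^(t) - 4)
K_X(t) = log M_X(t) = 4*e^(t) - 4
K′(t) = 4*e^(t)
K′′(t) = 4*e^(t)
K′′′(t) = 4*e^(t)
K′′′′(t) = 4*e^(t)
K′′′′′(t) = 4*e^(t)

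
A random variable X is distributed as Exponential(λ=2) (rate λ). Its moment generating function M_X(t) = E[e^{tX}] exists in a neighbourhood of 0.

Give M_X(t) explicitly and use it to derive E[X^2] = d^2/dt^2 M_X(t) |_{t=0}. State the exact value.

E[X^2] = M′′(0) = 1/2

M_X(t) = 2/(2 - t)
M′(t) = 2/(t^2 - 4*t + 4)
M′′(t) = -4/(t^3 - 6*t^2 + 12*t - 8)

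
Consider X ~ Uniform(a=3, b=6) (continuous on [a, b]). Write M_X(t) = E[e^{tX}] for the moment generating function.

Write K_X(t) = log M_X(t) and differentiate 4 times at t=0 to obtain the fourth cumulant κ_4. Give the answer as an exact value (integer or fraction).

κ_4 = K′′′′(0) = -27/40

M_X(t) = (e^(6*t) - e^(3*t))/(3*t)
K_X(t) = log M_X(t) = -log(t) + log(e^(6*t) - e^(3*t)) - log(3)
K′(t) = (6*t*e^(3*t) - 3*t - e^(3*t) + 1)/(t*e^(3*t) - t)
K′′(t) = (-9*t^2*e^(3*t) + e^(6*t) - 2*e^(3*t) + 1)/(t^2*e^(6*t) - 2*t^2*e^(3*t) + t^2)
K′′′(t) = (27*t^3*e^(6*t) + 27*t^3*e^(3*t) - 2*e^(9*t) + 6*e^(6*t) - 6*e^(3*t) + 2)/(t^3*e^(9*t) - 3*t^3*e^(6*t) + 3*t^3*e^(3*t) - t^3)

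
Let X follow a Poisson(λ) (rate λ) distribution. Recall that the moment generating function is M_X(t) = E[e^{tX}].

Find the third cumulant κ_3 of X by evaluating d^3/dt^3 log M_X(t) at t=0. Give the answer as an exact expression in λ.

κ_3 = D^3[K](0) = λ

M_X(t) = e^(λ*(e^(t) - 1))
K_X(t) = log M_X(t) = λ*(e^(t) - 1)
D^3[K](t) = λ*e^(t)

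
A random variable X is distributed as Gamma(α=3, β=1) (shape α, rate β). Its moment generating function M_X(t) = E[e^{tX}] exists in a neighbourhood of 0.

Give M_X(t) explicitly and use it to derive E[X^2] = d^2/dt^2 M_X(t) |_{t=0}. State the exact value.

E[X^2] = d^2M/dt^2 |_{t=0} = 12

M_X(t) = (1 - t)^(-3)
dM/dt = 3/(t^4 - 4*t^3 + 6*t^2 - 4*t + 1)
d^2M/dt^2 = -12/(t^5 - 5*t^4 + 10*t^3 - 10*t^2 + 5*t - 1)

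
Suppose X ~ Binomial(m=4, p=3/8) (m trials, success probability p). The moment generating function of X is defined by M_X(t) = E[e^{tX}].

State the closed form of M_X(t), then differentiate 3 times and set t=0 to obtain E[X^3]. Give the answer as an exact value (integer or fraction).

M_X(t) = (3*e^(t)/8 + 5/8)^4
M′(t) = 81*e^(4*t)/1024 + 405*e^(3*t)/1024 + 675*e^(2*t)/1024 + 375*e^(t)/1024
M′′(t) = 81*e^(4*t)/256 + 1215*e^(3*t)/1024 + 675*e^(2*t)/512 + 375*e^(t)/1024
M′′′(t) = 81*e^(4*t)/64 + 3645*e^(3*t)/1024 + 675*e^(2*t)/256 + 375*e^(t)/1024

E[X^3] = M′′′(0) = 501/64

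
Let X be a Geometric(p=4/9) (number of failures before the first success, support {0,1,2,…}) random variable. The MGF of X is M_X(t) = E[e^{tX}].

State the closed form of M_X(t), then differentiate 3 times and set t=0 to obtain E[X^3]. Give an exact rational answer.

E[X^3] = D^3[M](0) = 715/32

M_X(t) = 4/(9*(1 - 5*e^(t)/9))
D^3[M](t) = (500*e^(3*t) + 3600*e^(2*t) + 1620*e^(t))/(625*e^(4*t) - 4500*e^(3*t) + 12150*e^(2*t) - 14580*e^(t) + 6561)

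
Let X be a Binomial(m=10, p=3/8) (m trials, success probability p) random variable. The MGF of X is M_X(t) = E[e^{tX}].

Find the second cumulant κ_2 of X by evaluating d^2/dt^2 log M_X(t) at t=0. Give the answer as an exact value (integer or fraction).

κ_2 = K′′(0) = 75/32

M_X(t) = (3*e^(t)/8 + 5/8)^10
K_X(t) = log M_X(t) = 10*log(3*e^(t)/8 + 5/8)
K′(t) = 30*e^(t)/(3*e^(t) + 5)
K′′(t) = 150*e^(t)/(9*e^(2*t) + 30*e^(t) + 25)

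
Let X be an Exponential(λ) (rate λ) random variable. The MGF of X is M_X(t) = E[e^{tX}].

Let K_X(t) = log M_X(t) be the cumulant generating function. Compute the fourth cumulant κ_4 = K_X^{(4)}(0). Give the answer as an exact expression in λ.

M_X(t) = λ/(λ - t)
K_X(t) = log M_X(t) = log(λ) - log(λ - t)
D^4[K](t) = 6/(λ^4 - 4*λ^3*t + 6*λ^2*t^2 - 4*λ*t^3 + t^4)

κ_4 = D^4[K](0) = 6/λ^4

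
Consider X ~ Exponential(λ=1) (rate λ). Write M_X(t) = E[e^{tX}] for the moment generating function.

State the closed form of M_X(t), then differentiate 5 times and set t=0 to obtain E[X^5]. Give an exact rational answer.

M_X(t) = 1/(1 - t)
M^(5)(t) = 120/(t^6 - 6*t^5 + 15*t^4 - 20*t^3 + 15*t^2 - 6*t + 1)

E[X^5] = M^(5)(0) = 120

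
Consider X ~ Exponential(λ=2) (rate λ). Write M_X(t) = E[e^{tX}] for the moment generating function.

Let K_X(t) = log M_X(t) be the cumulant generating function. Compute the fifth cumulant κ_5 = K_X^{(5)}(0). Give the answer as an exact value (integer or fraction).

κ_5 = K′′′′′(0) = 3/4

M_X(t) = 2/(2 - t)
K_X(t) = log M_X(t) = -log(2 - t) + log(2)
K′(t) = -1/(t - 2)
K′′(t) = 1/(t^2 - 4*t + 4)
K′′′(t) = -2/(t^3 - 6*t^2 + 12*t - 8)
K′′′′(t) = 6/(t^4 - 8*t^3 + 24*t^2 - 32*t + 16)
K′′′′′(t) = -24/(t^5 - 10*t^4 + 40*t^3 - 80*t^2 + 80*t - 32)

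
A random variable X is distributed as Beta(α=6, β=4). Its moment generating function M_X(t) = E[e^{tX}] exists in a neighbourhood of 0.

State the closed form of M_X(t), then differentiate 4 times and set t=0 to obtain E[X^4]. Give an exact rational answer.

E[X^4] = M′′′′(0) = 126/715

M_X(t) = ₁F₁(6; 10; t)
M′(t) = 3*₁F₁(7; 11; t)/5
M′′(t) = 21*₁F₁(8; 12; t)/55
M′′′(t) = 14*₁F₁(9; 13; t)/55
M′′′′(t) = 126*₁F₁(10; 14; t)/715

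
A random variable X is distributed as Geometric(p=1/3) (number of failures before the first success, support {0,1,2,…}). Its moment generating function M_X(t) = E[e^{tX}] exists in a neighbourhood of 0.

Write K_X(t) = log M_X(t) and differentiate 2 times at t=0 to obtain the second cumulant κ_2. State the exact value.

M_X(t) = 1/(3*(1 - 2*e^(t)/3))
K_X(t) = log M_X(t) = -log(1 - 2*e^(t)/3) - log(3)
dK/dt = -2*e^(t)/(2*e^(t) - 3)
d^2K/dt^2 = 6*e^(t)/(4*e^(2*t) - 12*e^(t) + 9)

κ_2 = d^2K/dt^2 |_{t=0} = 6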